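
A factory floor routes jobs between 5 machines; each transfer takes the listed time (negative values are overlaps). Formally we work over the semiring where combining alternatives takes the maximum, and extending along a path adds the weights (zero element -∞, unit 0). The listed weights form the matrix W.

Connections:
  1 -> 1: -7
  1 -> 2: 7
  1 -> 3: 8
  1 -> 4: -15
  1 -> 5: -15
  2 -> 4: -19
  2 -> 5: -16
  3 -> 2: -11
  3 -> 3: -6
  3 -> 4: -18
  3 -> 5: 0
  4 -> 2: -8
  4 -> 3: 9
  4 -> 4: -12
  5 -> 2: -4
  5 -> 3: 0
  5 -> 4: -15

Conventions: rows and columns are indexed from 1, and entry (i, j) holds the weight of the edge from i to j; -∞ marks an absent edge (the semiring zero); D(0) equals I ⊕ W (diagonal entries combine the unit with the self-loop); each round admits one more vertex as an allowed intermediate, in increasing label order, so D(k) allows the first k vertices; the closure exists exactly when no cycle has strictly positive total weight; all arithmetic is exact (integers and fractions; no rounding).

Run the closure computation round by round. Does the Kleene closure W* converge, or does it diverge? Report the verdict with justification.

D(0):
  [0, 7, 8, -15, -15]
  [-∞, 0, -∞, -19, -16]
  [-∞, -11, 0, -18, 0]
  [-∞, -8, 9, 0, -∞]
  [-∞, -4, 0, -15, 0]
D(1):
  [0, 7, 8, -15, -15]
  [-∞, 0, -∞, -19, -16]
  [-∞, -11, 0, -18, 0]
  [-∞, -8, 9, 0, -∞]
  [-∞, -4, 0, -15, 0]
D(2):
  [0, 7, 8, -12, -9]
  [-∞, 0, -∞, -19, -16]
  [-∞, -11, 0, -18, 0]
  [-∞, -8, 9, 0, -24]
  [-∞, -4, 0, -15, 0]
D(3):
  [0, 7, 8, -10, 8]
  [-∞, 0, -∞, -19, -16]
  [-∞, -11, 0, -18, 0]
  [-∞, -2, 9, 0, 9]
  [-∞, -4, 0, -15, 0]
D(4):
  [0, 7, 8, -10, 8]
  [-∞, 0, -10, -19, -10]
  [-∞, -11, 0, -18, 0]
  [-∞, -2, 9, 0, 9]
  [-∞, -4, 0, -15, 0]
D(5):
  [0, 7, 8, -7, 8]
  [-∞, 0, -10, -19, -10]
  [-∞, -4, 0, -15, 0]
  [-∞, 5, 9, 0, 9]
  [-∞, -4, 0, -15, 0]
Key observation: every diagonal entry stays at the unit through all rounds, so no improving cycle exists.
Answer: CONVERGES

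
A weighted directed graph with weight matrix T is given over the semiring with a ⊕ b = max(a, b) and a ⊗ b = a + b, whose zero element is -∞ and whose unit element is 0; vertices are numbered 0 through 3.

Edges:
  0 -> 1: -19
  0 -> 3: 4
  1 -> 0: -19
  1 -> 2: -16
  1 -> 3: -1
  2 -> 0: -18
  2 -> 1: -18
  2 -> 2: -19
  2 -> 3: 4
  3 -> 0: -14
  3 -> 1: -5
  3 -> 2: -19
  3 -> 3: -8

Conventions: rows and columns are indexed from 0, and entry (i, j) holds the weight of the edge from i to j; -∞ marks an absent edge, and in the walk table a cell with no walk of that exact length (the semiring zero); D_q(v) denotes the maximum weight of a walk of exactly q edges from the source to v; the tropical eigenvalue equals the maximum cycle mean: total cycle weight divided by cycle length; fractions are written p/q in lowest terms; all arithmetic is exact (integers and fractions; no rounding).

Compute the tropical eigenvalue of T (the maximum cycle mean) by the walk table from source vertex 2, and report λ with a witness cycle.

q=0: [-∞, -∞, 0, -∞]
q=1: [-18, -18, -19, 4]
q=2: [-10, -1, -15, -4]
q=3: [-18, -9, -17, -2]
q=4: [-16, -7, -21, -10]
Optimal cycle mean attained by: cycle 1->3->1, total (-1) + (-5), length 2.
Answer: λ = -3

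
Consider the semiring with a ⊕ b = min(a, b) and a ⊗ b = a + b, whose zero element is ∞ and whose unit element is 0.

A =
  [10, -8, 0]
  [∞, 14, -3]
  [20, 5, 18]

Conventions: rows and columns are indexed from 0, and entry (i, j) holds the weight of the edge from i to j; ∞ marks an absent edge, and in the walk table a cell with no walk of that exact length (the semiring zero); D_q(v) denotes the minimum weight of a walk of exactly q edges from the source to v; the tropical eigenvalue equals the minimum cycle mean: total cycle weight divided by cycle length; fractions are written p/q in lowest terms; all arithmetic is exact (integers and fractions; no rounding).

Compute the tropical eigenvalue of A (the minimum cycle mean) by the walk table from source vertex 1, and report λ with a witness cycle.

q=0: [∞, 0, ∞]
q=1: [∞, 14, -3]
q=2: [17, 2, 11]
q=3: [27, 9, -1]
Optimal cycle mean attained by: cycle 1->2->1, total (-3) + 5, length 2.
Answer: λ = 1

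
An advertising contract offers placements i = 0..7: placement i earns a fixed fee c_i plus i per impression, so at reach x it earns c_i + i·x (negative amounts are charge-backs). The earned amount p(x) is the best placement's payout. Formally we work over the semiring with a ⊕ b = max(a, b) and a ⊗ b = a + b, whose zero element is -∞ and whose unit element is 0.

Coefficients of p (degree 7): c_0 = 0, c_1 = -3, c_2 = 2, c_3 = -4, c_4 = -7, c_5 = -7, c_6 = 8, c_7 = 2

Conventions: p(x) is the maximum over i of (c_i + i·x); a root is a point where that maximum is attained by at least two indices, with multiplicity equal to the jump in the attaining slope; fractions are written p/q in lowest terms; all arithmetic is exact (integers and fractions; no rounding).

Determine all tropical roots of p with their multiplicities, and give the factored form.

hull edge (i=0, c=0) to (i=6, c=8): slope 4/3, span 6
hull edge (i=6, c=8) to (i=7, c=2): slope -6, span 1
Factored form: p(x) = 2 ⊗ (x ⊕ (-4/3)) ⊗ (x ⊕ (-4/3)) ⊗ (x ⊕ (-4/3)) ⊗ (x ⊕ (-4/3)) ⊗ (x ⊕ (-4/3)) ⊗ (x ⊕ (-4/3)) ⊗ (x ⊕ 6)
Answer: roots = -4/3 (mult 6), 6 (mult 1)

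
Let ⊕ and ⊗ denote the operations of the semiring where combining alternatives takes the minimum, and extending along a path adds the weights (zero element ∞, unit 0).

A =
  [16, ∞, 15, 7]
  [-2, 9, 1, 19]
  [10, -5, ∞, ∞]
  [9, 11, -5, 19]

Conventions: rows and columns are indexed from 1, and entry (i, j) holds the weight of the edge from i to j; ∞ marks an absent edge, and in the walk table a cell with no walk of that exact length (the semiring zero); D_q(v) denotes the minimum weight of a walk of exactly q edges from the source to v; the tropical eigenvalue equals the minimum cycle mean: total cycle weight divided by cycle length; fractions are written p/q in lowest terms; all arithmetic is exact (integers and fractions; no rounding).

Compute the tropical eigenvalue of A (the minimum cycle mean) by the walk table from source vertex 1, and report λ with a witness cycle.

q=0: [0, ∞, ∞, ∞]
q=1: [16, ∞, 15, 7]
q=2: [16, 10, 2, 23]
q=3: [8, -3, 11, 23]
q=4: [-5, 6, -2, 15]
Optimal cycle mean attained by: cycle 2->3->2, total 1 + (-5), length 2.
Answer: λ = -2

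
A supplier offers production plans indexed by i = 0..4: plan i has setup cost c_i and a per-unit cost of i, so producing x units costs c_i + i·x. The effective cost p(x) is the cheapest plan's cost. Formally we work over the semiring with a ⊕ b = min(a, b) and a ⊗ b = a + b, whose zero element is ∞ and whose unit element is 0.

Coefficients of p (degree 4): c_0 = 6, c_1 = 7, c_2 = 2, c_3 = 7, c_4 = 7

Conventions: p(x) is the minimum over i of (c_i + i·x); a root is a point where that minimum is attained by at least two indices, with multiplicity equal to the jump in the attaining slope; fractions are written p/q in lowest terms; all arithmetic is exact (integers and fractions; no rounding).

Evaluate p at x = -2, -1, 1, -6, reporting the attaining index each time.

p(-2) = min(6+0·(-2)=6, 7+1·(-2)=5, 2+2·(-2)=-2, 7+3·(-2)=1, 7+4·(-2)=-1) = -2 (attained by i=2)
p(-1) = min(6+0·(-1)=6, 7+1·(-1)=6, 2+2·(-1)=0, 7+3·(-1)=4, 7+4·(-1)=3) = 0 (attained by i=2)
p(1) = min(6+0·1=6, 7+1·1=8, 2+2·1=4, 7+3·1=10, 7+4·1=11) = 4 (attained by i=2)
p(-6) = min(6+0·(-6)=6, 7+1·(-6)=1, 2+2·(-6)=-10, 7+3·(-6)=-11, 7+4·(-6)=-17) = -17 (attained by i=4)
Answer: p(-2) = -2; p(-1) = 0; p(1) = 4; p(-6) = -17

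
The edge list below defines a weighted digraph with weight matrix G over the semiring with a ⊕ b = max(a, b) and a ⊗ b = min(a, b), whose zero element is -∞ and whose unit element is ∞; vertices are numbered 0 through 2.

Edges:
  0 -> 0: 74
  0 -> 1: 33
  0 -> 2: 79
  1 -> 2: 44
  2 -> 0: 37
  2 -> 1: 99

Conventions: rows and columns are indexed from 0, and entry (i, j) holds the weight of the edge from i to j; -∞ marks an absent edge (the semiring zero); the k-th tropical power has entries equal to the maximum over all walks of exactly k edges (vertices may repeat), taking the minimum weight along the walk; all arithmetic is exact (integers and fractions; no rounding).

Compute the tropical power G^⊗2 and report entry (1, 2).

G^⊗2:
  [74, 79, 74]
  [37, 44, -∞]
  [37, 33, 44]
Key observation: no walk of exactly 2 edges connects these vertices, so the entry is the semiring zero.
Answer: (G^⊗2)[1][2] = -∞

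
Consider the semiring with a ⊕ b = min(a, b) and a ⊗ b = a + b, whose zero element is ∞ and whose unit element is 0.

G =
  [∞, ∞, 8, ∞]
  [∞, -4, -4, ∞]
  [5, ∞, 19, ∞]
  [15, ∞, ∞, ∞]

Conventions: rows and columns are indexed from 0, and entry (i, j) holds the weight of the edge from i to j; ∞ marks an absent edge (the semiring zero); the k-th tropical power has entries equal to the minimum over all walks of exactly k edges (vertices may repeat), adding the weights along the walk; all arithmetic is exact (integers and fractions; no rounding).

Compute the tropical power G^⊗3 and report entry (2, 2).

G^⊗2:
  [13, ∞, 27, ∞]
  [1, -8, -8, ∞]
  [24, ∞, 13, ∞]
  [∞, ∞, 23, ∞]
G^⊗3:
  [32, ∞, 21, ∞]
  [-3, -12, -12, ∞]
  [18, ∞, 32, ∞]
  [28, ∞, 42, ∞]
Key observation: the optimum is the walk 2->0->2->2, with weight 5 + 8 + 19 = 32.
Optimal value attained by: walk 2->0->2->2.
Answer: (G^⊗3)[2][2] = 32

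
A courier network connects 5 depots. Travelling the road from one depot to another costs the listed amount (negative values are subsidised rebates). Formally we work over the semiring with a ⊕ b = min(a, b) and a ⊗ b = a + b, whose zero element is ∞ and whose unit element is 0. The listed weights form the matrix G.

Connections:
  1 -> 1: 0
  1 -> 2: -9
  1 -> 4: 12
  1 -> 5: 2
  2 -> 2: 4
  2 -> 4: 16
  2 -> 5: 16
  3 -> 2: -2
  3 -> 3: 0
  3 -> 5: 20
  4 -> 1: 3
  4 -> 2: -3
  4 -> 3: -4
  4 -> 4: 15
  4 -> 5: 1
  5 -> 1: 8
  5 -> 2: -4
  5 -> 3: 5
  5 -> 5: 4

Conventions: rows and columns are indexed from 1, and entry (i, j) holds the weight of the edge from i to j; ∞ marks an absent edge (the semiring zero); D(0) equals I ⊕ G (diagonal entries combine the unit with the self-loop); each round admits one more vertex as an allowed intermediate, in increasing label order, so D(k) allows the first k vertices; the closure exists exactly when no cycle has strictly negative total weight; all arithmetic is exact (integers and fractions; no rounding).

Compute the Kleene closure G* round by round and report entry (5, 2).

D(0):
  [0, -9, ∞, 12, 2]
  [∞, 0, ∞, 16, 16]
  [∞, -2, 0, ∞, 20]
  [3, -3, -4, 0, 1]
  [8, -4, 5, ∞, 0]
D(1):
  [0, -9, ∞, 12, 2]
  [∞, 0, ∞, 16, 16]
  [∞, -2, 0, ∞, 20]
  [3, -6, -4, 0, 1]
  [8, -4, 5, 20, 0]
D(2):
  [0, -9, ∞, 7, 2]
  [∞, 0, ∞, 16, 16]
  [∞, -2, 0, 14, 14]
  [3, -6, -4, 0, 1]
  [8, -4, 5, 12, 0]
D(3):
  [0, -9, ∞, 7, 2]
  [∞, 0, ∞, 16, 16]
  [∞, -2, 0, 14, 14]
  [3, -6, -4, 0, 1]
  [8, -4, 5, 12, 0]
D(4):
  [0, -9, 3, 7, 2]
  [19, 0, 12, 16, 16]
  [17, -2, 0, 14, 14]
  [3, -6, -4, 0, 1]
  [8, -4, 5, 12, 0]
D(5):
  [0, -9, 3, 7, 2]
  [19, 0, 12, 16, 16]
  [17, -2, 0, 14, 14]
  [3, -6, -4, 0, 1]
  [8, -4, 5, 12, 0]
Answer: G*[5][2] = -4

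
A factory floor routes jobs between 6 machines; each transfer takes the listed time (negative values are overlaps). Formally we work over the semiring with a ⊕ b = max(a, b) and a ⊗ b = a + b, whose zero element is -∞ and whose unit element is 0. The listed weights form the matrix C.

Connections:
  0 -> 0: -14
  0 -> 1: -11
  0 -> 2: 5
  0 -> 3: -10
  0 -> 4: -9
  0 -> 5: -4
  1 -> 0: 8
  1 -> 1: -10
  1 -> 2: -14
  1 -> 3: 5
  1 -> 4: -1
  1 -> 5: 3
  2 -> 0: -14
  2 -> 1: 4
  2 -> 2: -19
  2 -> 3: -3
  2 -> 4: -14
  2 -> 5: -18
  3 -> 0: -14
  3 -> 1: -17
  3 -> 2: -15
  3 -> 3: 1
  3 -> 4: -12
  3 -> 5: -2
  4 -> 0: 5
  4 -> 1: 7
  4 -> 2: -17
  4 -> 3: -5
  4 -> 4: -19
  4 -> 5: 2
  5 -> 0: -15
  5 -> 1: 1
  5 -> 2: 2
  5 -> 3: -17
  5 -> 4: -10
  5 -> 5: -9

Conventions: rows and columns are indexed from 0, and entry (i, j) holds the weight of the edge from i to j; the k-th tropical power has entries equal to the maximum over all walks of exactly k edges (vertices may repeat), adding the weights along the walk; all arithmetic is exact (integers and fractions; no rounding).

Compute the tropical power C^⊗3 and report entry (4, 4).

C^⊗2:
  [-3, 9, -2, 2, -9, -7]
  [4, 6, 13, 6, -1, 4]
  [12, -6, -9, 9, 3, 7]
  [-7, -1, 0, 2, -11, -1]
  [15, 3, 10, 12, 6, 10]
  [9, 6, -7, 6, 0, 4]
C^⊗3:
  [17, 2, 2, 14, 8, 12]
  [14, 17, 9, 11, 5, 9]
  [8, 10, 17, 10, 3, 8]
  [7, 4, 1, 4, -2, 2]
  [11, 14, 20, 13, 6, 11]
  [14, 7, 14, 11, 5, 9]
Key observation: the optimum is the walk 4->1->0->4, with weight 7 + 8 + (-9) = 6.
Optimal value attained by: walk 4->1->0->4.
Answer: (C^⊗3)[4][4] = 6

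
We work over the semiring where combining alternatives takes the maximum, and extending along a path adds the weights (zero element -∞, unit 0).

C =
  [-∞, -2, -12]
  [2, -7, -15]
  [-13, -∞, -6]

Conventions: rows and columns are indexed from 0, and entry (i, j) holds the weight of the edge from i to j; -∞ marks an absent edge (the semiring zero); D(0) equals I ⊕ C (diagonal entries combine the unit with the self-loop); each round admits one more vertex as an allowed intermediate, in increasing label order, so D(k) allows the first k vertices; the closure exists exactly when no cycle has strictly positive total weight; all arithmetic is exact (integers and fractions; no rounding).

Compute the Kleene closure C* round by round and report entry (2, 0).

D(0):
  [0, -2, -12]
  [2, 0, -15]
  [-13, -∞, 0]
D(1):
  [0, -2, -12]
  [2, 0, -10]
  [-13, -15, 0]
D(2):
  [0, -2, -12]
  [2, 0, -10]
  [-13, -15, 0]
D(3):
  [0, -2, -12]
  [2, 0, -10]
  [-13, -15, 0]
Answer: C*[2][0] = -13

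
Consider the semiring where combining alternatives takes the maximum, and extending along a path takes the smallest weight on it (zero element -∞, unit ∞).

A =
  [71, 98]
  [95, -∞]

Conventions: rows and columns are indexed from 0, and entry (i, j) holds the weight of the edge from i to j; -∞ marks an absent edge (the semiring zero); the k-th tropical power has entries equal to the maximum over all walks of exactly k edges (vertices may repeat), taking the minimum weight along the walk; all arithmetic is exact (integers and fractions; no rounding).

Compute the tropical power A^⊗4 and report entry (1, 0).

A^⊗2:
  [95, 71]
  [71, 95]
A^⊗3:
  [71, 95]
  [95, 71]
A^⊗4:
  [95, 71]
  [71, 95]
Key observation: the optimum is the walk 1->0->0->1->0, with weight 95 min 71 min 98 min 95 = 71.
Optimal value attained by: walk 1->0->0->1->0.
Answer: (A^⊗4)[1][0] = 71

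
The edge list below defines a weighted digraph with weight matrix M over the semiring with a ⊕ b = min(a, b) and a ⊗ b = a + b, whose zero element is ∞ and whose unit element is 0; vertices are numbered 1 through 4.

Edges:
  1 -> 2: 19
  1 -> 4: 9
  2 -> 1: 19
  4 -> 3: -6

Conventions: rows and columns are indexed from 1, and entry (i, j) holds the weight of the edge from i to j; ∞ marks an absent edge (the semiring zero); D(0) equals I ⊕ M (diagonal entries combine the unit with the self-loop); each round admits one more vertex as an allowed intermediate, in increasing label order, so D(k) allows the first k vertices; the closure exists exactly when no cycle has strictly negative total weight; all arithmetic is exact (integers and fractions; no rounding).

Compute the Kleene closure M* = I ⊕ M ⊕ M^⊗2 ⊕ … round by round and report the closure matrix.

D(0):
  [0, 19, ∞, 9]
  [19, 0, ∞, ∞]
  [∞, ∞, 0, ∞]
  [∞, ∞, -6, 0]
D(1):
  [0, 19, ∞, 9]
  [19, 0, ∞, 28]
  [∞, ∞, 0, ∞]
  [∞, ∞, -6, 0]
D(2):
  [0, 19, ∞, 9]
  [19, 0, ∞, 28]
  [∞, ∞, 0, ∞]
  [∞, ∞, -6, 0]
D(3):
  [0, 19, ∞, 9]
  [19, 0, ∞, 28]
  [∞, ∞, 0, ∞]
  [∞, ∞, -6, 0]
D(4):
  [0, 19, 3, 9]
  [19, 0, 22, 28]
  [∞, ∞, 0, ∞]
  [∞, ∞, -6, 0]
Answer: M* = [[0, 19, 3, 9], [19, 0, 22, 28], [∞, ∞, 0, ∞], [∞, ∞, -6, 0]]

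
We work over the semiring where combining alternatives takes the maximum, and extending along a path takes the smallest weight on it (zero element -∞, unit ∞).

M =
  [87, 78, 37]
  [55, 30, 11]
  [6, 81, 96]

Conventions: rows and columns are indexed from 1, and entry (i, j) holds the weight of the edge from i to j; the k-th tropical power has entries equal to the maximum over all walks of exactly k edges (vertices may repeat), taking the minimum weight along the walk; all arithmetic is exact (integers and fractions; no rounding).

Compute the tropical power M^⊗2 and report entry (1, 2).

M^⊗2:
  [87, 78, 37]
  [55, 55, 37]
  [55, 81, 96]
Key observation: the optimum is the walk 1->1->2, with weight 87 min 78 = 78.
Optimal value attained by: walk 1->1->2.
Answer: (M^⊗2)[1][2] = 78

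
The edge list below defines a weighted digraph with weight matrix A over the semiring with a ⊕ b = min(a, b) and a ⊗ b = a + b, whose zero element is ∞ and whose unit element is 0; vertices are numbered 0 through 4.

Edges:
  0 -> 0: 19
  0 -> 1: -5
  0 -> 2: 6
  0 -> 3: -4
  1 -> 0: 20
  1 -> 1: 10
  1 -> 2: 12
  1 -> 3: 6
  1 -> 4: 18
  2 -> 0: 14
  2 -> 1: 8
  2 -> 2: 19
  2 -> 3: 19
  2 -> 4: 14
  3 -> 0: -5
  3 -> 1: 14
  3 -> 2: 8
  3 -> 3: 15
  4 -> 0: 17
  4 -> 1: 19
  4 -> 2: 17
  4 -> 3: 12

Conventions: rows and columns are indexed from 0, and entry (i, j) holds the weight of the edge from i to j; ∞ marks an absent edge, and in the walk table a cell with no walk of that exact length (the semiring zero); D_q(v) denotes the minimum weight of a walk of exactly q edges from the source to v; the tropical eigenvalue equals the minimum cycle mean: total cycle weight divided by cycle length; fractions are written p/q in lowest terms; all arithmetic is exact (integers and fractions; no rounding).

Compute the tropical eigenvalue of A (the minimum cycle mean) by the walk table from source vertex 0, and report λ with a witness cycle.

q=0: [0, ∞, ∞, ∞, ∞]
q=1: [19, -5, 6, -4, ∞]
q=2: [-9, 5, 4, 1, 13]
q=3: [-4, -14, -3, -13, 18]
q=4: [-18, -9, -5, -8, 4]
q=5: [-13, -23, -12, -22, 9]
Optimal cycle mean attained by: cycle 0->3->0, total (-4) + (-5), length 2.
Answer: λ = -9/2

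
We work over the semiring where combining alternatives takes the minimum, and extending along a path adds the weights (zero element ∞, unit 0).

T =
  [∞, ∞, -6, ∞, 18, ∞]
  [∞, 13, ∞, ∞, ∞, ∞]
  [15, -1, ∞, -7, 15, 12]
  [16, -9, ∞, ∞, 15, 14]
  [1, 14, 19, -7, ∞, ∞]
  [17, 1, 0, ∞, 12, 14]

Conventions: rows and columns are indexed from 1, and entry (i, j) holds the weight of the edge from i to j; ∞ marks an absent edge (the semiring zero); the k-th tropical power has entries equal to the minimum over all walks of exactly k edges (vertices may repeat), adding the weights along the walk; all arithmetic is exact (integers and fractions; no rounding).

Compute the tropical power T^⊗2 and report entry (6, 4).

T^⊗2:
  [9, -7, 37, -13, 9, 6]
  [∞, 26, ∞, ∞, ∞, ∞]
  [9, -16, 9, 8, 8, 7]
  [16, 4, 10, 8, 26, 28]
  [9, -16, -5, 12, 8, 7]
  [13, -1, 11, -7, 15, 12]
Key observation: the optimum is the walk 6->3->4, with weight 0 + (-7) = -7.
Optimal value attained by: walk 6->3->4.
Answer: (T^⊗2)[6][4] = -7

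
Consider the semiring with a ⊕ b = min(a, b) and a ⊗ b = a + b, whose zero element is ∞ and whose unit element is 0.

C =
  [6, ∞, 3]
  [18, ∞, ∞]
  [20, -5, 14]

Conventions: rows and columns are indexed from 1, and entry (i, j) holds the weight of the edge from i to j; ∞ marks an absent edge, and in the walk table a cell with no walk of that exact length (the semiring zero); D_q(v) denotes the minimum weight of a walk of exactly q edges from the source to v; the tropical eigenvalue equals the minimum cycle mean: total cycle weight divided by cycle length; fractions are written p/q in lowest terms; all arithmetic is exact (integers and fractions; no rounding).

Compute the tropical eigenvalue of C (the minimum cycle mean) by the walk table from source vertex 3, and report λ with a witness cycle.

q=0: [∞, ∞, 0]
q=1: [20, -5, 14]
q=2: [13, 9, 23]
q=3: [19, 18, 16]
Optimal cycle mean attained by: cycle 1->3->2->1, total 3 + (-5) + 18, length 3.
Answer: λ = 16/3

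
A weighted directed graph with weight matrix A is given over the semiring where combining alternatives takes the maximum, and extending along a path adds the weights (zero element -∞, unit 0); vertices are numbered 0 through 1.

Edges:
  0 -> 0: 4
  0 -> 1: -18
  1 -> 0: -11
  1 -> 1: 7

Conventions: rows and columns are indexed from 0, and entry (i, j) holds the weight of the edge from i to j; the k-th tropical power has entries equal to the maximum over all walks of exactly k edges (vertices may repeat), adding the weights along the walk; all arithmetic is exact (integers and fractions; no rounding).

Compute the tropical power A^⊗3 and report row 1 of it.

A^⊗2:
  [8, -11]
  [-4, 14]
A^⊗3:
  [12, -4]
  [3, 21]
Answer: row 1 of A^⊗3 = [3, 21]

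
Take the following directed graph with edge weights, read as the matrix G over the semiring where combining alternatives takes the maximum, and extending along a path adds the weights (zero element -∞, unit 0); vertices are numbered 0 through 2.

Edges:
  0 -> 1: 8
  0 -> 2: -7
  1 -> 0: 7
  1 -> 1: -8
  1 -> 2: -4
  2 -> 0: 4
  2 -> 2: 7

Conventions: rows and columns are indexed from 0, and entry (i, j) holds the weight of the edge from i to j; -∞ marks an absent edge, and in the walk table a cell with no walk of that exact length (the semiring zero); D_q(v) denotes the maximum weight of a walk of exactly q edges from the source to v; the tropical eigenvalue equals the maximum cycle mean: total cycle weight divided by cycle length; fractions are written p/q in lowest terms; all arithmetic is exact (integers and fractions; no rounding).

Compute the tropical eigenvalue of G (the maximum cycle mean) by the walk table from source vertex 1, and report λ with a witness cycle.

q=0: [-∞, 0, -∞]
q=1: [7, -8, -4]
q=2: [0, 15, 3]
q=3: [22, 8, 11]
Optimal cycle mean attained by: cycle 0->1->0, total 8 + 7, length 2.
Answer: λ = 15/2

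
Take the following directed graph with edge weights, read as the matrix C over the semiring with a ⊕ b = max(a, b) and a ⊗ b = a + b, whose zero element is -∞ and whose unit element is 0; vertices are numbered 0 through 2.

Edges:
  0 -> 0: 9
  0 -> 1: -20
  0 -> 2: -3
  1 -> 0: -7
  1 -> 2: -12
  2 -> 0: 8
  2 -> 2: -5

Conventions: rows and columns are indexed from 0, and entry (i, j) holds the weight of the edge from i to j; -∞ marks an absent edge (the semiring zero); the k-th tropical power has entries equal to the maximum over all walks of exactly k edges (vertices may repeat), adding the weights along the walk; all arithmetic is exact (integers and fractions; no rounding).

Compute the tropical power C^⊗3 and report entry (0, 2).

C^⊗2:
  [18, -11, 6]
  [2, -27, -10]
  [17, -12, 5]
C^⊗3:
  [27, -2, 15]
  [11, -18, -1]
  [26, -3, 14]
Key observation: the optimum is the walk 0->0->0->2, with weight 9 + 9 + (-3) = 15.
Optimal value attained by: walk 0->0->0->2.
Answer: (C^⊗3)[0][2] = 15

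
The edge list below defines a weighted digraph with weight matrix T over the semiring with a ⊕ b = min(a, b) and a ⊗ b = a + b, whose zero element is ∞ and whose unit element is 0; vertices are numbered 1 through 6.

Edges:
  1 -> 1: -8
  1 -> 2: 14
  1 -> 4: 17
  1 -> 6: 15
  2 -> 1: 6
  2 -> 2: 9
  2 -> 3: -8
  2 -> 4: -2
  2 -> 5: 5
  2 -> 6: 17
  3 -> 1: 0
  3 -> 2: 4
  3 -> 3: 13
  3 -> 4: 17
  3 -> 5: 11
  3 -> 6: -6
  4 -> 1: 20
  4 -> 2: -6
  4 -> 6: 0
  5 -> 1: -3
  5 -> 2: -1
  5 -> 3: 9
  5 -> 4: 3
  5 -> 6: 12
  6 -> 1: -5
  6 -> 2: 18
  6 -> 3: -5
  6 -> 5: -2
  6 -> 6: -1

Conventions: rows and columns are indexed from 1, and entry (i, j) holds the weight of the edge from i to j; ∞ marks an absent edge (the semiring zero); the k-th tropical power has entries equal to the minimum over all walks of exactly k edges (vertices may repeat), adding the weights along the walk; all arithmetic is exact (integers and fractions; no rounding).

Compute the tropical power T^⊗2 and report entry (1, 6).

T^⊗2:
  [-16, 6, 6, 9, 13, 7]
  [-8, -8, 1, 7, 3, -14]
  [-11, 10, -11, 2, -8, -7]
  [-5, 3, -14, -8, -2, -1]
  [-11, -3, -9, -3, 4, 3]
  [-13, -3, -6, 1, -3, -11]
Key observation: the optimum is the walk 1->1->6, with weight (-8) + 15 = 7.
Optimal value attained by: walk 1->1->6.
Answer: (T^⊗2)[1][6] = 7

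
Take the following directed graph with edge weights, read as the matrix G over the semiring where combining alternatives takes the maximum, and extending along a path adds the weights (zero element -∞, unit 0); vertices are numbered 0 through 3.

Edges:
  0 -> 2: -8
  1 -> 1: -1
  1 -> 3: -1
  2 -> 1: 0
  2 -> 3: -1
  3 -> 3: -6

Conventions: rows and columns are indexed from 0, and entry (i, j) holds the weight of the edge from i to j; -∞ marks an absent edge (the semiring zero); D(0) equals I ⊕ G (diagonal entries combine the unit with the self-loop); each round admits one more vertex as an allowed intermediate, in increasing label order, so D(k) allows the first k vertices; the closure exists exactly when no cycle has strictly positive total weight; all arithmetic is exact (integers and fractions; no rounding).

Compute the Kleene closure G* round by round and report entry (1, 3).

D(0):
  [0, -∞, -8, -∞]
  [-∞, 0, -∞, -1]
  [-∞, 0, 0, -1]
  [-∞, -∞, -∞, 0]
D(1):
  [0, -∞, -8, -∞]
  [-∞, 0, -∞, -1]
  [-∞, 0, 0, -1]
  [-∞, -∞, -∞, 0]
D(2):
  [0, -∞, -8, -∞]
  [-∞, 0, -∞, -1]
  [-∞, 0, 0, -1]
  [-∞, -∞, -∞, 0]
D(3):
  [0, -8, -8, -9]
  [-∞, 0, -∞, -1]
  [-∞, 0, 0, -1]
  [-∞, -∞, -∞, 0]
D(4):
  [0, -8, -8, -9]
  [-∞, 0, -∞, -1]
  [-∞, 0, 0, -1]
  [-∞, -∞, -∞, 0]
Answer: G*[1][3] = -1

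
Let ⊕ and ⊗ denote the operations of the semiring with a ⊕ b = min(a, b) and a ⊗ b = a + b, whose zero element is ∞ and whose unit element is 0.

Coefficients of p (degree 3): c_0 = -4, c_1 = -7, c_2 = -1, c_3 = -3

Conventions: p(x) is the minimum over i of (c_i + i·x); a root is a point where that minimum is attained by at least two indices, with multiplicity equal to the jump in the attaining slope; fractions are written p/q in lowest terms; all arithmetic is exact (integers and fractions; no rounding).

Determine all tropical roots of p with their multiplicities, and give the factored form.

hull edge (i=0, c=-4) to (i=1, c=-7): slope -3, span 1
hull edge (i=1, c=-7) to (i=3, c=-3): slope 2, span 2
Factored form: p(x) = -3 ⊗ (x ⊕ (-2)) ⊗ (x ⊕ (-2)) ⊗ (x ⊕ 3)
Answer: roots = -2 (mult 2), 3 (mult 1)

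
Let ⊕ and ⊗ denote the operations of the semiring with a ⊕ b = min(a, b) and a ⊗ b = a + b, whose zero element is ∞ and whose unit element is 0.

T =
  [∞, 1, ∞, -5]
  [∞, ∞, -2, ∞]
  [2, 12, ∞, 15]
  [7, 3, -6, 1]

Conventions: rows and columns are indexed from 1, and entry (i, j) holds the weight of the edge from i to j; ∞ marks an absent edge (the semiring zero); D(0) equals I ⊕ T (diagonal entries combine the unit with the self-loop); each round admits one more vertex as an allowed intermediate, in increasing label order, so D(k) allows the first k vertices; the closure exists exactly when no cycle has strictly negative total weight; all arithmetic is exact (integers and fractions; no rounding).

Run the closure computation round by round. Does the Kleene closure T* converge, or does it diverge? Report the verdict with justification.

D(0):
  [0, 1, ∞, -5]
  [∞, 0, -2, ∞]
  [2, 12, 0, 15]
  [7, 3, -6, 0]
D(1):
  [0, 1, ∞, -5]
  [∞, 0, -2, ∞]
  [2, 3, 0, -3]
  [7, 3, -6, 0]
D(2):
  [0, 1, -1, -5]
  [∞, 0, -2, ∞]
  [2, 3, 0, -3]
  [7, 3, -6, 0]
Detection: at round 3, diagonal entry (4, 4) turns strictly negative.
Key observation: the cycle 4->2->3->1->4 has total weight 3 + (-2) + 2 + (-5), which is strictly negative.
Answer: DIVERGES — negative cycle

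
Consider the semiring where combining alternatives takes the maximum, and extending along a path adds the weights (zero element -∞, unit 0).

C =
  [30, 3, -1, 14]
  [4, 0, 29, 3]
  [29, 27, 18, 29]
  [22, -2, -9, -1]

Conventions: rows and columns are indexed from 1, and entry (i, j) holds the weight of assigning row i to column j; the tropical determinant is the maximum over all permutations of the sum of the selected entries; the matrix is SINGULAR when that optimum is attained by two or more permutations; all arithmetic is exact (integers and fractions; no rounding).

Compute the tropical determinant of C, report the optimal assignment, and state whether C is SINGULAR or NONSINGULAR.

σ = (1, 2, 3, 4): 30 + 0 + 18 + (-1) = 47
σ = (1, 2, 4, 3): 30 + 0 + 29 + (-9) = 50
σ = (1, 3, 2, 4): 30 + 29 + 27 + (-1) = 85
σ = (1, 3, 4, 2): 30 + 29 + 29 + (-2) = 86
σ = (1, 4, 2, 3): 30 + 3 + 27 + (-9) = 51
σ = (1, 4, 3, 2): 30 + 3 + 18 + (-2) = 49
σ = (2, 1, 3, 4): 3 + 4 + 18 + (-1) = 24
σ = (2, 1, 4, 3): 3 + 4 + 29 + (-9) = 27
σ = (2, 3, 1, 4): 3 + 29 + 29 + (-1) = 60
σ = (2, 3, 4, 1): 3 + 29 + 29 + 22 = 83
σ = (2, 4, 1, 3): 3 + 3 + 29 + (-9) = 26
σ = (2, 4, 3, 1): 3 + 3 + 18 + 22 = 46
σ = (3, 1, 2, 4): (-1) + 4 + 27 + (-1) = 29
σ = (3, 1, 4, 2): (-1) + 4 + 29 + (-2) = 30
σ = (3, 2, 1, 4): (-1) + 0 + 29 + (-1) = 27
σ = (3, 2, 4, 1): (-1) + 0 + 29 + 22 = 50
σ = (3, 4, 1, 2): (-1) + 3 + 29 + (-2) = 29
σ = (3, 4, 2, 1): (-1) + 3 + 27 + 22 = 51
σ = (4, 1, 2, 3): 14 + 4 + 27 + (-9) = 36
σ = (4, 1, 3, 2): 14 + 4 + 18 + (-2) = 34
σ = (4, 2, 1, 3): 14 + 0 + 29 + (-9) = 34
σ = (4, 2, 3, 1): 14 + 0 + 18 + 22 = 54
σ = (4, 3, 1, 2): 14 + 29 + 29 + (-2) = 70
σ = (4, 3, 2, 1): 14 + 29 + 27 + 22 = 92
Optimal value attained by: σ = (4, 3, 2, 1).
Answer: det⊕(C) = 92; verdict: NONSINGULAR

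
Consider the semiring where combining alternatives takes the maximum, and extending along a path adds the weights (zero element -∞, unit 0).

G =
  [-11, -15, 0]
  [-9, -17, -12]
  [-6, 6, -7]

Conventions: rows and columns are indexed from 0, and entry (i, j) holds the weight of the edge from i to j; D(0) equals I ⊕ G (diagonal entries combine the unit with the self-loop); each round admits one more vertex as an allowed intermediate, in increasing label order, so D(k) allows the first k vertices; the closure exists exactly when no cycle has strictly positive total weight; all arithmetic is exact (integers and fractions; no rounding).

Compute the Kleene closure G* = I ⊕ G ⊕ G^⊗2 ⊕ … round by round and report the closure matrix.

D(0):
  [0, -15, 0]
  [-9, 0, -12]
  [-6, 6, 0]
D(1):
  [0, -15, 0]
  [-9, 0, -9]
  [-6, 6, 0]
D(2):
  [0, -15, 0]
  [-9, 0, -9]
  [-3, 6, 0]
D(3):
  [0, 6, 0]
  [-9, 0, -9]
  [-3, 6, 0]
Answer: G* = [[0, 6, 0], [-9, 0, -9], [-3, 6, 0]]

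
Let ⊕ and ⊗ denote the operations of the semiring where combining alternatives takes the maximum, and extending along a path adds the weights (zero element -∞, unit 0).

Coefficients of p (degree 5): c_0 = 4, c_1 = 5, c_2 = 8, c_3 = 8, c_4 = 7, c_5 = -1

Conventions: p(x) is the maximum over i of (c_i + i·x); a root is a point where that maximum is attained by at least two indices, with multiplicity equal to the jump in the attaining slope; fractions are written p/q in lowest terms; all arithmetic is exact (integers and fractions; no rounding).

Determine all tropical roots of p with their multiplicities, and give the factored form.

hull edge (i=0, c=4) to (i=2, c=8): slope 2, span 2
hull edge (i=2, c=8) to (i=3, c=8): slope 0, span 1
hull edge (i=3, c=8) to (i=4, c=7): slope -1, span 1
hull edge (i=4, c=7) to (i=5, c=-1): slope -8, span 1
Factored form: p(x) = -1 ⊗ (x ⊕ (-2)) ⊗ (x ⊕ (-2)) ⊗ (x ⊕ 0) ⊗ (x ⊕ 1) ⊗ (x ⊕ 8)
Answer: roots = -2 (mult 2), 0 (mult 1), 1 (mult 1), 8 (mult 1)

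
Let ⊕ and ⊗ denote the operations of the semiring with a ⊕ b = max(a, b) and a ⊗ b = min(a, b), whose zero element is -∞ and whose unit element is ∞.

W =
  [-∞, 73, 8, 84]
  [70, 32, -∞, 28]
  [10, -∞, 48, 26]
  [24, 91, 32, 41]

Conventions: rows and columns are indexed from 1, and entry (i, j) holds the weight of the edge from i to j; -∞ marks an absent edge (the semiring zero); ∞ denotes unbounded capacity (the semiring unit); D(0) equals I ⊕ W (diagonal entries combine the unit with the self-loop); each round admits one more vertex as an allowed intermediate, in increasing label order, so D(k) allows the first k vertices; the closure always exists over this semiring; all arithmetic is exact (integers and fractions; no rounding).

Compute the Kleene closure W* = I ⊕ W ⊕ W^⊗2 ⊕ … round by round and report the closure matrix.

D(0):
  [∞, 73, 8, 84]
  [70, ∞, -∞, 28]
  [10, -∞, ∞, 26]
  [24, 91, 32, ∞]
D(1):
  [∞, 73, 8, 84]
  [70, ∞, 8, 70]
  [10, 10, ∞, 26]
  [24, 91, 32, ∞]
D(2):
  [∞, 73, 8, 84]
  [70, ∞, 8, 70]
  [10, 10, ∞, 26]
  [70, 91, 32, ∞]
D(3):
  [∞, 73, 8, 84]
  [70, ∞, 8, 70]
  [10, 10, ∞, 26]
  [70, 91, 32, ∞]
D(4):
  [∞, 84, 32, 84]
  [70, ∞, 32, 70]
  [26, 26, ∞, 26]
  [70, 91, 32, ∞]
Answer: W* = [[∞, 84, 32, 84], [70, ∞, 32, 70], [26, 26, ∞, 26], [70, 91, 32, ∞]]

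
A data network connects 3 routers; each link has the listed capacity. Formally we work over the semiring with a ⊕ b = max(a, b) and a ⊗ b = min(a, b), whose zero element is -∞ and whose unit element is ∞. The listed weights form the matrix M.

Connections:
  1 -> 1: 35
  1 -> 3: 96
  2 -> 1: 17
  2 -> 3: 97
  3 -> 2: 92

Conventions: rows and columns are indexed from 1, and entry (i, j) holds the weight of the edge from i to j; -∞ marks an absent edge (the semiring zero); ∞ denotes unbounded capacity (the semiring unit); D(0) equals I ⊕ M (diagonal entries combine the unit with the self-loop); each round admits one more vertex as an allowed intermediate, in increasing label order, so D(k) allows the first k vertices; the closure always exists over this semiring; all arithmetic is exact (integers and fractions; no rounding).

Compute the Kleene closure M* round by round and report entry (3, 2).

D(0):
  [∞, -∞, 96]
  [17, ∞, 97]
  [-∞, 92, ∞]
D(1):
  [∞, -∞, 96]
  [17, ∞, 97]
  [-∞, 92, ∞]
D(2):
  [∞, -∞, 96]
  [17, ∞, 97]
  [17, 92, ∞]
D(3):
  [∞, 92, 96]
  [17, ∞, 97]
  [17, 92, ∞]
Answer: M*[3][2] = 92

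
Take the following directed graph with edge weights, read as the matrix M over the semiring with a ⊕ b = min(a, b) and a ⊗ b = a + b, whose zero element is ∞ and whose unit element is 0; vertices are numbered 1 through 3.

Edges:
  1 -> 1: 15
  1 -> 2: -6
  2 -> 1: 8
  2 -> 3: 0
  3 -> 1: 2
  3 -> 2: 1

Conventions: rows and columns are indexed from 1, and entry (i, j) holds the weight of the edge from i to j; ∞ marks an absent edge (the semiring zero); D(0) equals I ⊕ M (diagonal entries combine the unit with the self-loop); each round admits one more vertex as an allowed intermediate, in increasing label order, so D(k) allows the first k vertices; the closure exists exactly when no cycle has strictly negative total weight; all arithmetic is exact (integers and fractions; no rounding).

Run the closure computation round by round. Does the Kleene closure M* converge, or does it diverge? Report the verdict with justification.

D(0):
  [0, -6, ∞]
  [8, 0, 0]
  [2, 1, 0]
D(1):
  [0, -6, ∞]
  [8, 0, 0]
  [2, -4, 0]
Detection: at round 2, diagonal entry (3, 3) turns strictly negative.
Key observation: the cycle 3->1->2->3 has total weight 2 + (-6) + 0, which is strictly negative.
Answer: DIVERGES — negative cycle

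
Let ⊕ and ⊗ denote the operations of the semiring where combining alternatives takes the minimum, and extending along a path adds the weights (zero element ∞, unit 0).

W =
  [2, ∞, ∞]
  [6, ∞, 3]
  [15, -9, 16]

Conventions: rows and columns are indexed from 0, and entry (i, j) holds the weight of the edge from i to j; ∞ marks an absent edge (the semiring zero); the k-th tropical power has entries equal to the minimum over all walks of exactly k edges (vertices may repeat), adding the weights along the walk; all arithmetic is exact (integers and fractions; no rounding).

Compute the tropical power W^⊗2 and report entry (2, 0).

W^⊗2:
  [4, ∞, ∞]
  [8, -6, 19]
  [-3, 7, -6]
Key observation: the optimum is the walk 2->1->0, with weight (-9) + 6 = -3.
Optimal value attained by: walk 2->1->0.
Answer: (W^⊗2)[2][0] = -3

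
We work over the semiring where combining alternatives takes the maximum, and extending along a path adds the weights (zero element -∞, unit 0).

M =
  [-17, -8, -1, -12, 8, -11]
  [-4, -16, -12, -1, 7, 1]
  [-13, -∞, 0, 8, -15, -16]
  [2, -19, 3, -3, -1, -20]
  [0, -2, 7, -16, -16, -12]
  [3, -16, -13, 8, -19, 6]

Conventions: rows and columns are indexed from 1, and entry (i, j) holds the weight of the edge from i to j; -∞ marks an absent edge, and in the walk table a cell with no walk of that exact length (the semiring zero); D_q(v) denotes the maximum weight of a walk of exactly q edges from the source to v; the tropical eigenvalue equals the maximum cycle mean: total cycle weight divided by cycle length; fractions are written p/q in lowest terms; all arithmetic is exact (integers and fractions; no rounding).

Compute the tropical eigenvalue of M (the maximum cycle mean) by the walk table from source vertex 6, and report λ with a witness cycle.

q=0: [-∞, -∞, -∞, -∞, -∞, 0]
q=1: [3, -16, -13, 8, -19, 6]
q=2: [10, -5, 11, 14, 11, 12]
q=3: [16, 9, 18, 20, 18, 18]
q=4: [22, 16, 25, 26, 24, 24]
q=5: [28, 22, 31, 33, 30, 30]
q=6: [35, 28, 37, 39, 36, 36]
Optimal cycle mean attained by: cycle 1->5->3->4->1, total 8 + 7 + 8 + 2, length 4.
Answer: λ = 25/4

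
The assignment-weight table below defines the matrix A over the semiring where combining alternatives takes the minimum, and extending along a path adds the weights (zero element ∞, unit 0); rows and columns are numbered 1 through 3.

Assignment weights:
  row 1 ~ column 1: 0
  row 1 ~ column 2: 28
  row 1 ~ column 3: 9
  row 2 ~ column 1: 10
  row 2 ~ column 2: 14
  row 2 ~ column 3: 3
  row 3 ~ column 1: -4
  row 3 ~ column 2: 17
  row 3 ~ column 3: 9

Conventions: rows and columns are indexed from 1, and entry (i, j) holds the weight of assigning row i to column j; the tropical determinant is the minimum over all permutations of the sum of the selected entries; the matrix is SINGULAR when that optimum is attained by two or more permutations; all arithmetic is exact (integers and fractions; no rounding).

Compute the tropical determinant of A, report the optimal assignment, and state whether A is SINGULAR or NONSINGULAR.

σ = (1, 2, 3): 0 + 14 + 9 = 23
σ = (1, 3, 2): 0 + 3 + 17 = 20
σ = (2, 1, 3): 28 + 10 + 9 = 47
σ = (2, 3, 1): 28 + 3 + (-4) = 27
σ = (3, 1, 2): 9 + 10 + 17 = 36
σ = (3, 2, 1): 9 + 14 + (-4) = 19
Optimal value attained by: σ = (3, 2, 1).
Answer: det⊕(A) = 19; verdict: NONSINGULAR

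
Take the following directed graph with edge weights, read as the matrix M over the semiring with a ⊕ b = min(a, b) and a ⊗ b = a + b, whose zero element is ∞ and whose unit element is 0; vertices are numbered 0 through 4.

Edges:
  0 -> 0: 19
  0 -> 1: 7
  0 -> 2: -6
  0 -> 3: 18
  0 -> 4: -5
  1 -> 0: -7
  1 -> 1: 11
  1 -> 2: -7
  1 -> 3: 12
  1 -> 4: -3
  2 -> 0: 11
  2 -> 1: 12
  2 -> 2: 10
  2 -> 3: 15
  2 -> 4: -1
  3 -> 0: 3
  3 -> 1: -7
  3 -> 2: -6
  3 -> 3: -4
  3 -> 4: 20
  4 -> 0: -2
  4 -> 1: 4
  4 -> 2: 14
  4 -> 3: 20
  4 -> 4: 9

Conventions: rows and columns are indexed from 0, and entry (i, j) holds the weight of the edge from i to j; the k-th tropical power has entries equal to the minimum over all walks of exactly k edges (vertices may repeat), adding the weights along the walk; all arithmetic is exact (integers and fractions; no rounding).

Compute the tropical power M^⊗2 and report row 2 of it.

M^⊗2:
  [-7, -1, 0, 9, -7]
  [-5, 0, -13, 8, -12]
  [-3, 3, 5, 11, 6]
  [-14, -11, -14, -8, -10]
  [-3, 5, -8, 16, -7]
Answer: row 2 of M^⊗2 = [-3, 3, 5, 11, 6]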